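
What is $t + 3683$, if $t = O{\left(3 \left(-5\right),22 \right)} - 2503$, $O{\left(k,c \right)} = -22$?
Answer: $1158$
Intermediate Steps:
$t = -2525$ ($t = -22 - 2503 = -2525$)
$t + 3683 = -2525 + 3683 = 1158$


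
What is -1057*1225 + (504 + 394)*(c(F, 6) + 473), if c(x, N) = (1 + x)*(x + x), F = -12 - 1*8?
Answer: -187591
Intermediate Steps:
F = -20 (F = -12 - 8 = -20)
c(x, N) = 2*x*(1 + x) (c(x, N) = (1 + x)*(2*x) = 2*x*(1 + x))
-1057*1225 + (504 + 394)*(c(F, 6) + 473) = -1057*1225 + (504 + 394)*(2*(-20)*(1 - 20) + 473) = -1294825 + 898*(2*(-20)*(-19) + 473) = -1294825 + 898*(760 + 473) = -1294825 + 898*1233 = -1294825 + 1107234 = -187591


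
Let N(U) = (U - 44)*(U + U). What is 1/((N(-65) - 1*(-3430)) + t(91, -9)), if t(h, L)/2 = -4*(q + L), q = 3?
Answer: 1/17648 ≈ 5.6664e-5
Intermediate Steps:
N(U) = 2*U*(-44 + U) (N(U) = (-44 + U)*(2*U) = 2*U*(-44 + U))
t(h, L) = -24 - 8*L (t(h, L) = 2*(-4*(3 + L)) = 2*(-12 - 4*L) = -24 - 8*L)
1/((N(-65) - 1*(-3430)) + t(91, -9)) = 1/((2*(-65)*(-44 - 65) - 1*(-3430)) + (-24 - 8*(-9))) = 1/((2*(-65)*(-109) + 3430) + (-24 + 72)) = 1/((14170 + 3430) + 48) = 1/(17600 + 48) = 1/17648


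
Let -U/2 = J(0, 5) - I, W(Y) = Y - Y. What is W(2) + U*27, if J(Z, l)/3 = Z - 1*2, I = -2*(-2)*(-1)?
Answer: 108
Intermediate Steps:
I = -4 (I = 4*(-1) = -4)
J(Z, l) = -6 + 3*Z (J(Z, l) = 3*(Z - 1*2) = 3*(Z - 2) = 3*(-2 + Z) = -6 + 3*Z)
W(Y) = 0
U = 4 (U = -2*((-6 + 3*0) - 1*(-4)) = -2*((-6 + 0) + 4) = -2*(-6 + 4) = -2*(-2) = 4)
W(2) + U*27 = 0 + 4*27 = 0 + 108 = 108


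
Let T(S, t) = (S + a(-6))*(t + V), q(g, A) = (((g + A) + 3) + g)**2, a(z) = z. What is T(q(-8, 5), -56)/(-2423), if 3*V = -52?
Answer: 12760/7269 ≈ 1.7554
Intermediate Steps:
q(g, A) = (3 + A + 2*g)**2 (q(g, A) = (((A + g) + 3) + g)**2 = ((3 + A + g) + g)**2 = (3 + A + 2*g)**2)
V = -52/3 (V = (1/3)*(-52) = -52/3 ≈ -17.333)
T(S, t) = (-6 + S)*(-52/3 + t) (T(S, t) = (S - 6)*(t - 52/3) = (-6 + S)*(-52/3 + t))
T(q(-8, 5), -56)/(-2423) = (104 - 6*(-56) - 52*(3 + 5 + 2*(-8))**2/3 + (3 + 5 + 2*(-8))**2*(-56))/(-2423) = (104 + 336 - 52*(3 + 5 - 16)**2/3 + (3 + 5 - 16)**2*(-56))*(-1/2423) = (104 + 336 - 52/3*(-8)**2 + (-8)**2*(-56))*(-1/2423) = (104 + 336 - 52/3*64 + 64*(-56))*(-1/2423) = (104 + 336 - 3328/3 - 3584)*(-1/2423) = -12760/3*(-1/2423) = 12760/7269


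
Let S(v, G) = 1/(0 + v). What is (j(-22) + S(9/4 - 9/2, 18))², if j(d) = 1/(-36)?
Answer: 289/1296 ≈ 0.22299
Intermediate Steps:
j(d) = -1/36
S(v, G) = 1/v
(j(-22) + S(9/4 - 9/2, 18))² = (-1/36 + 1/(9/4 - 9/2))² = (-1/36 + 1/(-9/4))² = (-1/36 - 4/9)² = (-17/36)² = 289/1296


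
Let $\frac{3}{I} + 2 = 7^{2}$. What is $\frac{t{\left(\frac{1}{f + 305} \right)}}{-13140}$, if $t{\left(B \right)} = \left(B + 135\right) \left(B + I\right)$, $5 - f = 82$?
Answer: $- \frac{22500911}{32104278720} \approx -0.00070087$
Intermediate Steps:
$f = -77$ ($f = 5 - 82 = -77$)
$I = \frac{3}{47}$ ($I = \frac{3}{-2 + 7^{2}} = \frac{3}{-2 + 49} = \frac{3}{47} \approx 0.06383$)
$t{\left(B \right)} = \left(135 + B\right) \left(\frac{3}{47} + B\right)$ ($t{\left(B \right)} = \left(B + 135\right) \left(B + \frac{3}{47}\right) = \left(135 + B\right) \left(\frac{3}{47} + B\right)$)
$\frac{t{\left(\frac{1}{f + 305} \right)}}{-13140} = \frac{\frac{405}{47} + \left(\frac{1}{-77 + 305}\right)^{2} + \frac{6348}{47 \left(-77 + 305\right)}}{-13140} = \left(\frac{405}{47} + \left(\frac{1}{228}\right)^{2} + \frac{6348}{47 \cdot 228}\right) \left(- \frac{1}{13140}\right) = \left(\frac{405}{47} + \left(\frac{1}{228}\right)^{2} + \frac{6348}{47} \cdot \frac{1}{228}\right) \left(- \frac{1}{13140}\right) = \left(\frac{405}{47} + \frac{1}{51984} + \frac{529}{893}\right) \left(- \frac{1}{13140}\right) = \frac{22500911}{2443248} \left(- \frac{1}{13140}\right) = - \frac{22500911}{32104278720}$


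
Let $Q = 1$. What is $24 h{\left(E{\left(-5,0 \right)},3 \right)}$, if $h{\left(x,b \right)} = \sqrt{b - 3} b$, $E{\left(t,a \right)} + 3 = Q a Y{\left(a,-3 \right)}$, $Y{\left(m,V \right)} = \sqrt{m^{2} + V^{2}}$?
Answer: $0$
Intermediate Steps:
$Y{\left(m,V \right)} = \sqrt{V^{2} + m^{2}}$
$E{\left(t,a \right)} = -3 + a \sqrt{9 + a^{2}}$ ($E{\left(t,a \right)} = -3 + 1 a \sqrt{\left(-3\right)^{2} + a^{2}} = -3 + a \sqrt{9 + a^{2}}$)
$h{\left(x,b \right)} = b \sqrt{-3 + b}$ ($h{\left(x,b \right)} = \sqrt{-3 + b} b = b \sqrt{-3 + b}$)
$24 h{\left(E{\left(-5,0 \right)},3 \right)} = 24 \cdot 3 \sqrt{-3 + 3} = 24 \cdot 3 \sqrt{0} = 24 \cdot 3 \cdot 0 = 24 \cdot 0 = 0$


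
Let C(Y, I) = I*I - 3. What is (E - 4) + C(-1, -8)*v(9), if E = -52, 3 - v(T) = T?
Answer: -422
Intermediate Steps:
C(Y, I) = -3 + I**2 (C(Y, I) = I**2 - 3 = -3 + I**2)
v(T) = 3 - T
(E - 4) + C(-1, -8)*v(9) = (-52 - 4) + (-3 + (-8)**2)*(3 - 1*9) = -56 + (-3 + 64)*(3 - 9) = -56 + 61*(-6) = -56 - 366 = -422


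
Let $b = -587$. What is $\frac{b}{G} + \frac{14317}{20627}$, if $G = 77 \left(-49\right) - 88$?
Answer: $\frac{67385986}{79640847} \approx 0.84612$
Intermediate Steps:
$G = -3861$ ($G = -3773 - 88 = -3861$)
$\frac{b}{G} + \frac{14317}{20627} = - \frac{587}{-3861} + \frac{14317}{20627} = \left(-587\right) \left(- \frac{1}{3861}\right) + 14317 \cdot \frac{1}{20627} = \frac{587}{3861} + \frac{14317}{20627} = \frac{67385986}{79640847}$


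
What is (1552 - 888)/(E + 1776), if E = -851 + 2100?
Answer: 664/3025 ≈ 0.21950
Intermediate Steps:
E = 1249
(1552 - 888)/(E + 1776) = (1552 - 888)/(1249 + 1776) = 664/3025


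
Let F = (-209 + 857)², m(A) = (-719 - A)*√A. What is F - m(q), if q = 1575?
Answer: 419904 + 34410*√7 ≈ 5.1094e+5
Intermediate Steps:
m(A) = √A*(-719 - A)
F = 419904 (F = 648² = 419904)
F - m(q) = 419904 - √1575*(-719 - 1*1575) = 419904 - 15*√7*(-719 - 1575) = 419904 - 15*√7*(-2294) = 419904 - (-34410)*√7 = 419904 + 34410*√7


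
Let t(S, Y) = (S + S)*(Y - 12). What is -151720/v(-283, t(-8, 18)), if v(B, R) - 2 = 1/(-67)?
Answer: -10165240/133 ≈ -76430.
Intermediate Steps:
t(S, Y) = 2*S*(-12 + Y) (t(S, Y) = (2*S)*(-12 + Y) = 2*S*(-12 + Y))
v(B, R) = 133/67 (v(B, R) = 2 + 1/(-67) = 2 - 1/67 = 133/67)
-151720/v(-283, t(-8, 18)) = -151720/133/67 = -151720*67/133 = -10165240/133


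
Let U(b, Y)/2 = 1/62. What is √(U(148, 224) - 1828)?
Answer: I*√1756677/31 ≈ 42.755*I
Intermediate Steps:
U(b, Y) = 1/31 (U(b, Y) = 2/62 = 2*(1/62) = 1/31)
√(U(148, 224) - 1828) = √(1/31 - 1828) = √(-56667/31) = I*√1756677/31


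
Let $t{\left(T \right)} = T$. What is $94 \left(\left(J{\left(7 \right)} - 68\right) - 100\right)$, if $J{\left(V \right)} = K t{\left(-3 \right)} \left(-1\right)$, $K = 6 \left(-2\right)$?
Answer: $-19176$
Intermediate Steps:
$K = -12$
$J{\left(V \right)} = -36$ ($J{\left(V \right)} = \left(-12\right) \left(-3\right) \left(-1\right) = 36 \left(-1\right) = -36$)
$94 \left(\left(J{\left(7 \right)} - 68\right) - 100\right) = 94 \left(\left(-36 - 68\right) - 100\right) = 94 \left(-104 - 100\right) = 94 \left(-204\right) = -19176$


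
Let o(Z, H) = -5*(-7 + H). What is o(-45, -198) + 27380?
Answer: 28405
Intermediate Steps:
o(Z, H) = 35 - 5*H
o(-45, -198) + 27380 = (35 - 5*(-198)) + 27380 = (35 + 990) + 27380 = 1025 + 27380 = 28405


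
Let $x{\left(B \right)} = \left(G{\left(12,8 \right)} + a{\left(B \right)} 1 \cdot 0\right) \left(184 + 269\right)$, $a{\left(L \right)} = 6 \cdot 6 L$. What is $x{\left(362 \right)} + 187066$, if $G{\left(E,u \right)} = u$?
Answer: $190690$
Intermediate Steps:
$a{\left(L \right)} = 36 L$
$x{\left(B \right)} = 3624$ ($x{\left(B \right)} = \left(8 + 36 B 1 \cdot 0\right) \left(184 + 269\right) = \left(8 + 36 B 0\right) 453 = \left(8 + 0\right) 453 = 8 \cdot 453 = 3624$)
$x{\left(362 \right)} + 187066 = 3624 + 187066 = 190690$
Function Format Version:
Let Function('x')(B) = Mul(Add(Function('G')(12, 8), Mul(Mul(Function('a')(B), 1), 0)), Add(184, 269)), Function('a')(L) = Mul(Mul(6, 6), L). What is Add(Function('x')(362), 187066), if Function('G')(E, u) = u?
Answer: 190690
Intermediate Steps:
Function('a')(L) = Mul(36, L)
Function('x')(B) = 3624 (Function('x')(B) = Mul(Add(8, Mul(Mul(Mul(36, B), 1), 0)), Add(184, 269)) = Mul(Add(8, Mul(Mul(36, B), 0)), 453) = Mul(Add(8, 0), 453) = Mul(8, 453) = 3624)
Add(Function('x')(362), 187066) = Add(3624, 187066) = 190690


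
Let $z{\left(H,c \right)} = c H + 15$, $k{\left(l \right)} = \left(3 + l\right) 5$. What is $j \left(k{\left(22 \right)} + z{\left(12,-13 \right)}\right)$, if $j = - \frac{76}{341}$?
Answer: $\frac{1216}{341} \approx 3.566$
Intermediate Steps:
$k{\left(l \right)} = 15 + 5 l$
$j = - \frac{76}{341}$ ($j = \left(-76\right) \frac{1}{341} = - \frac{76}{341} \approx -0.22287$)
$z{\left(H,c \right)} = 15 + H c$ ($z{\left(H,c \right)} = H c + 15 = 15 + H c$)
$j \left(k{\left(22 \right)} + z{\left(12,-13 \right)}\right) = - \frac{76 \left(\left(15 + 5 \cdot 22\right) + \left(15 + 12 \left(-13\right)\right)\right)}{341} = - \frac{76 \left(\left(15 + 110\right) + \left(15 - 156\right)\right)}{341} = - \frac{76 \left(125 - 141\right)}{341} = \left(- \frac{76}{341}\right) \left(-16\right) = \frac{1216}{341}$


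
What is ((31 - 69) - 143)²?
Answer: 32761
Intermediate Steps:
((31 - 69) - 143)² = (-38 - 143)² = (-181)² = 32761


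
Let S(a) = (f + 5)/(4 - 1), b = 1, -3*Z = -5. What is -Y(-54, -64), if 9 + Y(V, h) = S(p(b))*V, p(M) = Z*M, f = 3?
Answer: 153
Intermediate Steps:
Z = 5/3 (Z = -⅓*(-5) = 5/3 ≈ 1.6667)
p(M) = 5*M/3
S(a) = 8/3 (S(a) = (3 + 5)/(4 - 1) = 8/3)
Y(V, h) = -9 + 8*V/3
-Y(-54, -64) = -(-9 + (8/3)*(-54)) = -(-9 - 144) = -1*(-153) = 153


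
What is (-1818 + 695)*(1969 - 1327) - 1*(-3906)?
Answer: -717060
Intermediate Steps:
(-1818 + 695)*(1969 - 1327) - 1*(-3906) = -1123*642 + 3906 = -720966 + 3906 = -717060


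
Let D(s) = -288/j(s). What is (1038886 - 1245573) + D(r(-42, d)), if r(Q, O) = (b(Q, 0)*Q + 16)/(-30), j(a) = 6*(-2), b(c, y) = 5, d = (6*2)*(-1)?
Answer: -206663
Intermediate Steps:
d = -12 (d = 12*(-1) = -12)
j(a) = -12
r(Q, O) = -8/15 - Q/6 (r(Q, O) = (5*Q + 16)/(-30) = (16 + 5*Q)*(-1/30) = -8/15 - Q/6)
D(s) = 24 (D(s) = -288/(-12) = -288*(-1/12) = 24)
(1038886 - 1245573) + D(r(-42, d)) = (1038886 - 1245573) + 24 = -206687 + 24 = -206663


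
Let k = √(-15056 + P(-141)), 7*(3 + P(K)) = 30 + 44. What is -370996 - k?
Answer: -370996 - I*√737373/7 ≈ -3.71e+5 - 122.67*I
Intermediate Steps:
P(K) = 53/7 (P(K) = -3 + (30 + 44)/7 = -3 + (⅐)*74 = -3 + 74/7 = 53/7)
k = I*√737373/7 (k = √(-15056 + 53/7) = √(-105339/7) = I*√737373/7 ≈ 122.67*I)
-370996 - k = -370996 - I*√737373/7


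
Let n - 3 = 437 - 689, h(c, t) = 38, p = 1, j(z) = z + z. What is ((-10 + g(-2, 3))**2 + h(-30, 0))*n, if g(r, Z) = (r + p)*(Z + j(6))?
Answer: -165087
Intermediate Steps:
j(z) = 2*z
g(r, Z) = (1 + r)*(12 + Z) (g(r, Z) = (r + 1)*(Z + 2*6) = (1 + r)*(Z + 12) = (1 + r)*(12 + Z))
n = -249 (n = 3 + (437 - 689) = 3 - 252 = -249)
((-10 + g(-2, 3))**2 + h(-30, 0))*n = ((-10 + (12 + 3 + 12*(-2) + 3*(-2)))**2 + 38)*(-249) = ((-10 + (12 + 3 - 24 - 6))**2 + 38)*(-249) = ((-10 - 15)**2 + 38)*(-249) = ((-25)**2 + 38)*(-249) = (625 + 38)*(-249) = 663*(-249) = -165087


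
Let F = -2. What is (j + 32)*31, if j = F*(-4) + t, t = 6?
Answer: 1426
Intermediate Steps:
j = 14 (j = -2*(-4) + 6 = 8 + 6 = 14)
(j + 32)*31 = (14 + 32)*31 = 46*31 = 1426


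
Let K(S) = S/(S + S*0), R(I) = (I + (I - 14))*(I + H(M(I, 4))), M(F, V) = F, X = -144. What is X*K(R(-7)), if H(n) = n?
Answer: -144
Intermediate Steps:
R(I) = 2*I*(-14 + 2*I) (R(I) = (I + (I - 14))*(I + I) = (I + (-14 + I))*(2*I) = (-14 + 2*I)*(2*I) = 2*I*(-14 + 2*I))
K(S) = 1 (K(S) = S/(S + 0) = S/S = 1)
X*K(R(-7)) = -144*1 = -144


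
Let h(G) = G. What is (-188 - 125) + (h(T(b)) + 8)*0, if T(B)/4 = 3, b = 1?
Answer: -313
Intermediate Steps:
T(B) = 12 (T(B) = 4*3 = 12)
(-188 - 125) + (h(T(b)) + 8)*0 = (-188 - 125) + (12 + 8)*0 = -313 + 20*0 = -313 + 0 = -313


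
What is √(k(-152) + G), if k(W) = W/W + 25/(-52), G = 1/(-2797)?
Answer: √2744055587/72722 ≈ 0.72033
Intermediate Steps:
G = -1/2797 ≈ -0.00035753
k(W) = 27/52 (k(W) = 1 + 25*(-1/52) = 1 - 25/52 = 27/52)
√(k(-152) + G) = √(27/52 - 1/2797) = √(75467/145444) = √2744055587/72722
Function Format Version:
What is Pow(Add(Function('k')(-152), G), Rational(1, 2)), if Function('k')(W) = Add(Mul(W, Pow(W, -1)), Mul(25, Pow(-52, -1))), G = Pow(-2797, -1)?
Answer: Mul(Rational(1, 72722), Pow(2744055587, Rational(1, 2))) ≈ 0.72033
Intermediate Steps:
G = Rational(-1, 2797) ≈ -0.00035753
Function('k')(W) = Rational(27, 52) (Function('k')(W) = Add(1, Mul(25, Rational(-1, 52))) = Add(1, Rational(-25, 52)) = Rational(27, 52))
Pow(Add(Function('k')(-152), G), Rational(1, 2)) = Pow(Add(Rational(27, 52), Rational(-1, 2797)), Rational(1, 2)) = Pow(Rational(75467, 145444), Rational(1, 2)) = Mul(Rational(1, 72722), Pow(2744055587, Rational(1, 2)))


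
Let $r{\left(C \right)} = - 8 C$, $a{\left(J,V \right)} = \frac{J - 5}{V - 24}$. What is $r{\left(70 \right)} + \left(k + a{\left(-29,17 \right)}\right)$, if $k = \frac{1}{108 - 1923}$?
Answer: $- \frac{7053097}{12705} \approx -555.14$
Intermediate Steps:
$a{\left(J,V \right)} = \frac{-5 + J}{-24 + V}$
$k = - \frac{1}{1815}$ ($k = \frac{1}{-1815} = - \frac{1}{1815} \approx -0.00055096$)
$r{\left(70 \right)} + \left(k + a{\left(-29,17 \right)}\right) = \left(-8\right) 70 - \left(\frac{1}{1815} - \frac{-5 - 29}{-24 + 17}\right) = -560 - \left(\frac{1}{1815} - \frac{1}{-7} \left(-34\right)\right) = -560 - - \frac{61703}{12705} = -560 + \left(- \frac{1}{1815} + \frac{34}{7}\right) = -560 + \frac{61703}{12705} = - \frac{7053097}{12705}$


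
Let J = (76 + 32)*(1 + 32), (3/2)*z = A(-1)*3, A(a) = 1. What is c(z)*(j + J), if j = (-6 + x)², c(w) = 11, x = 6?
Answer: 39204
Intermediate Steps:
z = 2 (z = 2*(1*3)/3 = (⅔)*3 = 2)
J = 3564 (J = 108*33 = 3564)
j = 0 (j = (-6 + 6)² = 0² = 0)
c(z)*(j + J) = 11*(0 + 3564) = 11*3564 = 39204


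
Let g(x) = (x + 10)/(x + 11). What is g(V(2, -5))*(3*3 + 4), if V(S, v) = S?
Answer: 12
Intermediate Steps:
g(x) = (10 + x)/(11 + x)
g(V(2, -5))*(3*3 + 4) = ((10 + 2)/(11 + 2))*(3*3 + 4) = (12/13)*(9 + 4) = ((1/13)*12)*13 = (12/13)*13 = 12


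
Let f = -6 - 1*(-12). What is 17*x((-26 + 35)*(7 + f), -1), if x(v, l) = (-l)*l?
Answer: -17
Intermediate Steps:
f = 6 (f = -6 + 12 = 6)
x(v, l) = -l²
17*x((-26 + 35)*(7 + f), -1) = 17*(-1*(-1)²) = 17*(-1*1) = 17*(-1) = -17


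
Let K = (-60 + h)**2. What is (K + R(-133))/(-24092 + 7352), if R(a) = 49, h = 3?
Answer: -1649/8370 ≈ -0.19701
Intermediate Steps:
K = 3249 (K = (-60 + 3)**2 = (-57)**2 = 3249)
(K + R(-133))/(-24092 + 7352) = (3249 + 49)/(-24092 + 7352) = 3298/(-16740) = 3298*(-1/16740) = -1649/8370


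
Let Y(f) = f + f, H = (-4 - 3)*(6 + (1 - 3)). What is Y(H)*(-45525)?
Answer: 2549400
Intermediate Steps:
H = -28 (H = -7*(6 - 2) = -7*4 = -28)
Y(f) = 2*f
Y(H)*(-45525) = (2*(-28))*(-45525) = -56*(-45525) = 2549400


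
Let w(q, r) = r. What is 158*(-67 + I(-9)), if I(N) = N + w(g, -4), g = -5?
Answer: -12640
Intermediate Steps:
I(N) = -4 + N (I(N) = N - 4 = -4 + N)
158*(-67 + I(-9)) = 158*(-67 + (-4 - 9)) = 158*(-67 - 13) = 158*(-80) = -12640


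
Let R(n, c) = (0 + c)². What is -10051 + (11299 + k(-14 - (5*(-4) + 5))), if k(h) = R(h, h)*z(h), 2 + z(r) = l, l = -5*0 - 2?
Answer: 1244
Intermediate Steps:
R(n, c) = c²
l = -2 (l = 0 - 2 = -2)
z(r) = -4 (z(r) = -2 - 2 = -4)
k(h) = -4*h² (k(h) = h²*(-4) = -4*h²)
-10051 + (11299 + k(-14 - (5*(-4) + 5))) = -10051 + (11299 - 4*(-14 - (5*(-4) + 5))²) = -10051 + (11299 - 4*(-14 - (-20 + 5))²) = -10051 + (11299 - 4*(-14 - 1*(-15))²) = -10051 + (11299 - 4*(-14 + 15)²) = -10051 + (11299 - 4*1²) = -10051 + (11299 - 4*1) = -10051 + (11299 - 4) = -10051 + 11295 = 1244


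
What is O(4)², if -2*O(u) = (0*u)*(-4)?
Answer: 0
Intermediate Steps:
O(u) = 0 (O(u) = -0*u*(-4)/2 = -0*(-4) = -½*0 = 0)
O(4)² = 0² = 0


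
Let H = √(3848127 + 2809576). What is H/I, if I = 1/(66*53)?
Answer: 3498*√6657703 ≈ 9.0257e+6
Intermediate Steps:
H = √6657703 ≈ 2580.3
I = 1/3498 ≈ 0.00028588
H/I = √6657703/(1/3498) = √6657703*3498 = 3498*√6657703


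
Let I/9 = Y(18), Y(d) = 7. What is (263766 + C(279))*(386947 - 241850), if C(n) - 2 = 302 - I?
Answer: 38306623679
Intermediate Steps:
I = 63 (I = 9*7 = 63)
C(n) = 241 (C(n) = 2 + (302 - 1*63) = 2 + (302 - 63) = 2 + 239 = 241)
(263766 + C(279))*(386947 - 241850) = (263766 + 241)*(386947 - 241850) = 264007*145097 = 38306623679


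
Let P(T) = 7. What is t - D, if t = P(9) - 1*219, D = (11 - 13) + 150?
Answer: -360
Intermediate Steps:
D = 148 (D = -2 + 150 = 148)
t = -212 (t = 7 - 1*219 = 7 - 219 = -212)
t - D = -212 - 1*148 = -212 - 148 = -360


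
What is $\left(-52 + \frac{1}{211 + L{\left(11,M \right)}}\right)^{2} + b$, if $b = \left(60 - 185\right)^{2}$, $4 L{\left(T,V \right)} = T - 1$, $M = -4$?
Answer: $\frac{3341819429}{182329} \approx 18329.0$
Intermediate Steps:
$L{\left(T,V \right)} = - \frac{1}{4} + \frac{T}{4}$ ($L{\left(T,V \right)} = \frac{T - 1}{4} = \frac{-1 + T}{4} = - \frac{1}{4} + \frac{T}{4}$)
$b = 15625$ ($b = \left(-125\right)^{2} = 15625$)
$\left(-52 + \frac{1}{211 + L{\left(11,M \right)}}\right)^{2} + b = \left(-52 + \frac{1}{211 + \left(- \frac{1}{4} + \frac{1}{4} \cdot 11\right)}\right)^{2} + 15625 = \left(-52 + \frac{1}{211 + \left(- \frac{1}{4} + \frac{11}{4}\right)}\right)^{2} + 15625 = \left(-52 + \frac{1}{211 + \frac{5}{2}}\right)^{2} + 15625 = \left(-52 + \frac{1}{\frac{427}{2}}\right)^{2} + 15625 = \left(-52 + \frac{2}{427}\right)^{2} + 15625 = \left(- \frac{22202}{427}\right)^{2} + 15625 = \frac{492928804}{182329} + 15625 = \frac{3341819429}{182329}$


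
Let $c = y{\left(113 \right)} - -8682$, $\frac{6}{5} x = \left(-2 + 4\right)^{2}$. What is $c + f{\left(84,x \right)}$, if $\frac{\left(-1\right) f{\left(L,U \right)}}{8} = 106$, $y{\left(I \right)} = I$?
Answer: $7947$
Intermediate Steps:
$x = \frac{10}{3}$ ($x = \frac{5 \left(-2 + 4\right)^{2}}{6} = \frac{5 \cdot 2^{2}}{6} = \frac{5}{6} \cdot 4 = \frac{10}{3} \approx 3.3333$)
$f{\left(L,U \right)} = -848$ ($f{\left(L,U \right)} = \left(-8\right) 106 = -848$)
$c = 8795$ ($c = 113 - -8682 = 113 + 8682 = 8795$)
$c + f{\left(84,x \right)} = 8795 - 848 = 7947$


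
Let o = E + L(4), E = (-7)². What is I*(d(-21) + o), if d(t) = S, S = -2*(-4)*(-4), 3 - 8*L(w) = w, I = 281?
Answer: 37935/8 ≈ 4741.9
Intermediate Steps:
L(w) = 3/8 - w/8
S = -32 (S = 8*(-4) = -32)
E = 49
d(t) = -32
o = 391/8 (o = 49 + (3/8 - ⅛*4) = 49 + (3/8 - ½) = 49 - ⅛ = 391/8 ≈ 48.875)
I*(d(-21) + o) = 281*(-32 + 391/8) = 281*(135/8) = 37935/8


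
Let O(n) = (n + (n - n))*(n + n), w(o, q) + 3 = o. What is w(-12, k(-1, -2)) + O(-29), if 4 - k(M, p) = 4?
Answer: 1667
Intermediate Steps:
k(M, p) = 0 (k(M, p) = 4 - 1*4 = 4 - 4 = 0)
w(o, q) = -3 + o
O(n) = 2*n² (O(n) = (n + 0)*(2*n) = n*(2*n) = 2*n²)
w(-12, k(-1, -2)) + O(-29) = (-3 - 12) + 2*(-29)² = -15 + 2*841 = -15 + 1682 = 1667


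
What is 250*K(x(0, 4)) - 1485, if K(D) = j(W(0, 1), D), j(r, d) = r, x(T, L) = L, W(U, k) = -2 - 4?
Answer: -2985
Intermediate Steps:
W(U, k) = -6
K(D) = -6
250*K(x(0, 4)) - 1485 = 250*(-6) - 1485 = -1500 - 1485 = -2985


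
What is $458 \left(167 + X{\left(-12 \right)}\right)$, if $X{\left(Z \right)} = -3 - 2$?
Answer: $74196$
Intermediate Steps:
$X{\left(Z \right)} = -5$ ($X{\left(Z \right)} = -3 - 2 = -5$)
$458 \left(167 + X{\left(-12 \right)}\right) = 458 \left(167 - 5\right) = 458 \cdot 162 = 74196$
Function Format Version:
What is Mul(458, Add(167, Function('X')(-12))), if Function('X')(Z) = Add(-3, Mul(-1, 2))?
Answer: 74196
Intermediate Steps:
Function('X')(Z) = -5 (Function('X')(Z) = Add(-3, -2) = -5)
Mul(458, Add(167, Function('X')(-12))) = Mul(458, Add(167, -5)) = Mul(458, 162) = 74196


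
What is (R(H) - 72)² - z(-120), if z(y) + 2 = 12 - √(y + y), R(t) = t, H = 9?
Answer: 3959 + 4*I*√15 ≈ 3959.0 + 15.492*I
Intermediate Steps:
z(y) = 10 - √2*√y (z(y) = -2 + (12 - √(y + y)) = -2 + (12 - √(2*y)) = -2 + (12 - √2*√y) = 10 - √2*√y)
(R(H) - 72)² - z(-120) = (9 - 72)² - (10 - √2*√(-120)) = (-63)² - (10 - √2*2*I*√30) = 3969 - (10 - 4*I*√15) = 3969 + (-10 + 4*I*√15) = 3959 + 4*I*√15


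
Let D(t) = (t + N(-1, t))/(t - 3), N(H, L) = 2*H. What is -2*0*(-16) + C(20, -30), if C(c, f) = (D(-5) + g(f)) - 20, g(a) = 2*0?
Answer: -153/8 ≈ -19.125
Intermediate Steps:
g(a) = 0
D(t) = (-2 + t)/(-3 + t) (D(t) = (t + 2*(-1))/(t - 3) = (t - 2)/(-3 + t) = (-2 + t)/(-3 + t))
C(c, f) = -153/8 (C(c, f) = ((-2 - 5)/(-3 - 5) + 0) - 20 = (-7/(-8) + 0) - 20 = (-1/8*(-7) + 0) - 20 = (7/8 + 0) - 20 = 7/8 - 20 = -153/8)
-2*0*(-16) + C(20, -30) = -2*0*(-16) - 153/8 = 0*(-16) - 153/8 = 0 - 153/8 = -153/8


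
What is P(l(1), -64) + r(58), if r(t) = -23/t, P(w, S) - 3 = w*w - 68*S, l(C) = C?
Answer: 252625/58 ≈ 4355.6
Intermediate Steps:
P(w, S) = 3 + w² - 68*S (P(w, S) = 3 + (w*w - 68*S) = 3 + (w² - 68*S) = 3 + w² - 68*S)
P(l(1), -64) + r(58) = (3 + 1² - 68*(-64)) - 23/58 = (3 + 1 + 4352) - 23*1/58 = 4356 - 23/58 = 252625/58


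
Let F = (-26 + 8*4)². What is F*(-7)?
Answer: -252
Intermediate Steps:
F = 36 (F = (-26 + 32)² = 6² = 36)
F*(-7) = 36*(-7) = -252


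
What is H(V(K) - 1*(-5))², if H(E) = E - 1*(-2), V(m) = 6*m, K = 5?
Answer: 1369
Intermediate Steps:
H(E) = 2 + E (H(E) = E + 2 = 2 + E)
H(V(K) - 1*(-5))² = (2 + (6*5 - 1*(-5)))² = (2 + (30 + 5))² = (2 + 35)² = 37² = 1369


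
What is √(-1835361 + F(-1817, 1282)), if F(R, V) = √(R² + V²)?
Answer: √(-1835361 + √4945013) ≈ 1353.9*I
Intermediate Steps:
√(-1835361 + F(-1817, 1282)) = √(-1835361 + √((-1817)² + 1282²)) = √(-1835361 + √(3301489 + 1643524)) = √(-1835361 + √4945013)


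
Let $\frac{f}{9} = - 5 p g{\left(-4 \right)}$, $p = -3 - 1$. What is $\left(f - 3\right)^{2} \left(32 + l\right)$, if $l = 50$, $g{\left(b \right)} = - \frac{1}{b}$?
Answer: $144648$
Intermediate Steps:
$p = -4$
$f = 45$ ($f = 9 \left(-5\right) \left(-4\right) \left(- \frac{1}{-4}\right) = 9 \cdot 20 \left(\left(-1\right) \left(- \frac{1}{4}\right)\right) = 9 \cdot 20 \cdot \frac{1}{4} = 9 \cdot 5 = 45$)
$\left(f - 3\right)^{2} \left(32 + l\right) = \left(45 - 3\right)^{2} \left(32 + 50\right) = 42^{2} \cdot 82 = 1764 \cdot 82 = 144648$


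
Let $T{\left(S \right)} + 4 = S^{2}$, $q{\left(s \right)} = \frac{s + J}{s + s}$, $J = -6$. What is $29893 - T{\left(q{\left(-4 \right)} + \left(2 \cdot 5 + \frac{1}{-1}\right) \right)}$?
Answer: $\frac{476671}{16} \approx 29792.0$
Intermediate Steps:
$q{\left(s \right)} = \frac{-6 + s}{2 s}$ ($q{\left(s \right)} = \frac{s - 6}{s + s} = \frac{-6 + s}{2 s}$)
$T{\left(S \right)} = -4 + S^{2}$
$29893 - T{\left(q{\left(-4 \right)} + \left(2 \cdot 5 + \frac{1}{-1}\right) \right)} = 29893 - \left(-4 + \left(\frac{-6 - 4}{2 \left(-4\right)} + \left(2 \cdot 5 + \frac{1}{-1}\right)\right)^{2}\right) = 29893 - \left(-4 + \left(\frac{1}{2} \left(- \frac{1}{4}\right) \left(-10\right) + \left(10 - 1\right)\right)^{2}\right) = 29893 - \left(-4 + \left(\frac{5}{4} + 9\right)^{2}\right) = 29893 - \left(-4 + \left(\frac{41}{4}\right)^{2}\right) = 29893 - \left(-4 + \frac{1681}{16}\right) = 29893 - \frac{1617}{16} = \frac{476671}{16}$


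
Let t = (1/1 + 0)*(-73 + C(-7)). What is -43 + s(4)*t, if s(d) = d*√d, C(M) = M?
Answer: -683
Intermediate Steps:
s(d) = d^(3/2)
t = -80 (t = (1/1 + 0)*(-73 - 7) = (1 + 0)*(-80) = 1*(-80) = -80)
-43 + s(4)*t = -43 + 4^(3/2)*(-80) = -43 + 8*(-80) = -43 - 640 = -683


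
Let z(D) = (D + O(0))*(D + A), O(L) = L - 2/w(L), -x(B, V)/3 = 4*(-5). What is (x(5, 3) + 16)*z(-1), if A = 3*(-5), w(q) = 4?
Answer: 1824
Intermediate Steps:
x(B, V) = 60 (x(B, V) = -12*(-5) = -3*(-20) = 60)
A = -15
O(L) = -1/2 + L (O(L) = L - 2/4 = L - 2*1/4 = L - 1/2 = -1/2 + L)
z(D) = (-15 + D)*(-1/2 + D) (z(D) = (D + (-1/2 + 0))*(D - 15) = (D - 1/2)*(-15 + D) = (-1/2 + D)*(-15 + D) = (-15 + D)*(-1/2 + D))
(x(5, 3) + 16)*z(-1) = (60 + 16)*(15/2 + (-1)**2 - 31/2*(-1)) = 76*(15/2 + 1 + 31/2) = 76*24 = 1824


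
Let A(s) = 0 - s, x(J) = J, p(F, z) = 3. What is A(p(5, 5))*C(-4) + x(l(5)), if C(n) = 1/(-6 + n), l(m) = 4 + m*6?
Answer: 343/10 ≈ 34.300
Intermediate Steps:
l(m) = 4 + 6*m
A(s) = -s
A(p(5, 5))*C(-4) + x(l(5)) = (-1*3)/(-6 - 4) + (4 + 6*5) = -3/(-10) + (4 + 30) = -3*(-1/10) + 34 = 3/10 + 34 = 343/10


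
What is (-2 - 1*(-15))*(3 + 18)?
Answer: 273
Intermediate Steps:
(-2 - 1*(-15))*(3 + 18) = (-2 + 15)*21 = 13*21 = 273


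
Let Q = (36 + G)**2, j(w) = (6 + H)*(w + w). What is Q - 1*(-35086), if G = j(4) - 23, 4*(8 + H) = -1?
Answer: 35111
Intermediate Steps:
H = -33/4 (H = -8 + (1/4)*(-1) = -8 - 1/4 = -33/4 ≈ -8.2500)
j(w) = -9*w/2 (j(w) = (6 - 33/4)*(w + w) = -9*w/2)
G = -41 (G = -9/2*4 - 23 = -18 - 23 = -41)
Q = 25 (Q = (36 - 41)**2 = (-5)**2 = 25)
Q - 1*(-35086) = 25 - 1*(-35086) = 25 + 35086 = 35111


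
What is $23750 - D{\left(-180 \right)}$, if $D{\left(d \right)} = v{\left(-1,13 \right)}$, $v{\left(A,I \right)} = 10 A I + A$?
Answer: $23881$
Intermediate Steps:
$v{\left(A,I \right)} = A + 10 A I$ ($v{\left(A,I \right)} = 10 A I + A = A + 10 A I$)
$D{\left(d \right)} = -131$ ($D{\left(d \right)} = - (1 + 10 \cdot 13) = - (1 + 130) = \left(-1\right) 131 = -131$)
$23750 - D{\left(-180 \right)} = 23750 - -131 = 23750 + 131 = 23881$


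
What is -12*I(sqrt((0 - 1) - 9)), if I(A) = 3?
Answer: -36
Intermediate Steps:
-12*I(sqrt((0 - 1) - 9)) = -12*3 = -36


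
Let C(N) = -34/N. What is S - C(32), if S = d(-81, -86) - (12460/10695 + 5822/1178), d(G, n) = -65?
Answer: -45547055/650256 ≈ -70.045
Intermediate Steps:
S = -2889872/40641 (S = -65 - (12460/10695 + 5822/1178) = -65 - (12460*(1/10695) + 5822*(1/1178)) = -65 - (2492/2139 + 2911/589) = -65 - 1*248207/40641 = -65 - 248207/40641 = -2889872/40641 ≈ -71.107)
S - C(32) = -2889872/40641 - (-34)/32 = -2889872/40641 - 1*(-17/16) = -2889872/40641 + 17/16 = -45547055/650256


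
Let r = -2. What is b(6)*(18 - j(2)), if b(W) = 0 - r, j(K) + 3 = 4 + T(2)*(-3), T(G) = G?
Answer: 46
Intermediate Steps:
j(K) = -5 (j(K) = -3 + (4 + 2*(-3)) = -3 + (4 - 6) = -3 - 2 = -5)
b(W) = 2 (b(W) = 0 - 1*(-2) = 0 + 2 = 2)
b(6)*(18 - j(2)) = 2*(18 - 1*(-5)) = 2*(18 + 5) = 2*23 = 46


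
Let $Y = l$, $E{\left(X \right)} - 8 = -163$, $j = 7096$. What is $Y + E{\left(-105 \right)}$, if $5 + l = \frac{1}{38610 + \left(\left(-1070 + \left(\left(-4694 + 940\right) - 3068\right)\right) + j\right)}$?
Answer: $- \frac{6050239}{37814} \approx -160.0$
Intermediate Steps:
$E{\left(X \right)} = -155$ ($E{\left(X \right)} = 8 - 163 = -155$)
$l = - \frac{189069}{37814}$ ($l = -5 + \frac{1}{38610 + \left(\left(-1070 + \left(\left(-4694 + 940\right) - 3068\right)\right) + 7096\right)} = -5 + \frac{1}{38610 + \left(\left(-1070 - 6822\right) + 7096\right)} = -5 + \frac{1}{38610 + \left(-7892 + 7096\right)} = -5 + \frac{1}{38610 - 796} = -5 + \frac{1}{37814} = - \frac{189069}{37814} \approx -5.0$)
$Y = - \frac{189069}{37814} \approx -5.0$
$Y + E{\left(-105 \right)} = - \frac{189069}{37814} - 155 = - \frac{6050239}{37814}$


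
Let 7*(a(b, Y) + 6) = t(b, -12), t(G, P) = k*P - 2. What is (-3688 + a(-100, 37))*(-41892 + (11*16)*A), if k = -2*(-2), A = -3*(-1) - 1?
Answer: 1076218320/7 ≈ 1.5375e+8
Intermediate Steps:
A = 2 (A = 3 - 1 = 2)
k = 4
t(G, P) = -2 + 4*P (t(G, P) = 4*P - 2 = -2 + 4*P)
a(b, Y) = -92/7 (a(b, Y) = -6 + (-2 + 4*(-12))/7 = -6 + (-2 - 48)/7 = -6 + (⅐)*(-50) = -6 - 50/7 = -92/7)
(-3688 + a(-100, 37))*(-41892 + (11*16)*A) = (-3688 - 92/7)*(-41892 + (11*16)*2) = -25908*(-41892 + 176*2)/7 = -25908*(-41892 + 352)/7 = -25908/7*(-41540) = 1076218320/7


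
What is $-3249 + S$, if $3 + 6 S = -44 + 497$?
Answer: $-3174$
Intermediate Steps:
$S = 75$ ($S = - \frac{1}{2} + \frac{-44 + 497}{6} = - \frac{1}{2} + \frac{1}{6} \cdot 453 = - \frac{1}{2} + \frac{151}{2} = 75$)
$-3249 + S = -3249 + 75 = -3174$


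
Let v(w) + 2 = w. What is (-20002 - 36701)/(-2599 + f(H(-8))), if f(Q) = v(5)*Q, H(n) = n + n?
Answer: 56703/2647 ≈ 21.422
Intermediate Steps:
v(w) = -2 + w
H(n) = 2*n
f(Q) = 3*Q (f(Q) = (-2 + 5)*Q = 3*Q)
(-20002 - 36701)/(-2599 + f(H(-8))) = (-20002 - 36701)/(-2599 + 3*(2*(-8))) = -56703/(-2599 + 3*(-16)) = -56703/(-2599 - 48) = -56703/(-2647) = -56703*(-1/2647) = 56703/2647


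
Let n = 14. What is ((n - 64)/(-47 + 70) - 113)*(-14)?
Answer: 37086/23 ≈ 1612.4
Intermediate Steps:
((n - 64)/(-47 + 70) - 113)*(-14) = ((14 - 64)/(-47 + 70) - 113)*(-14) = (-50/23 - 113)*(-14) = -2649/23*(-14) = 37086/23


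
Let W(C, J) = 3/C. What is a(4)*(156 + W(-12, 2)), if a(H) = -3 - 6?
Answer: -5607/4 ≈ -1401.8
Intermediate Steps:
a(H) = -9
a(4)*(156 + W(-12, 2)) = -9*(156 + 3/(-12)) = -9*(156 + 3*(-1/12)) = -9*(156 - 1/4) = -9*623/4 = -5607/4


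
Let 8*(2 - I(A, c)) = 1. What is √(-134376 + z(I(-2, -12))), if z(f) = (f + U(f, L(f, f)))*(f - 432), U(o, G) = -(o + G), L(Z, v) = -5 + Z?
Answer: 3*I*√965121/8 ≈ 368.4*I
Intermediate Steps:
I(A, c) = 15/8 (I(A, c) = 2 - ⅛*1 = 2 - ⅛ = 15/8)
U(o, G) = -G - o (U(o, G) = -(G + o) = -G - o)
z(f) = (-432 + f)*(5 - f) (z(f) = (f + (-(-5 + f) - f))*(f - 432) = (f + ((5 - f) - f))*(-432 + f) = (f + (5 - 2*f))*(-432 + f) = (5 - f)*(-432 + f) = (-432 + f)*(5 - f))
√(-134376 + z(I(-2, -12))) = √(-134376 + (-2160 - (15/8)² + 437*(15/8))) = √(-134376 + (-2160 - 1*225/64 + 6555/8)) = √(-134376 + (-2160 - 225/64 + 6555/8)) = √(-134376 - 86025/64) = √(-8686089/64) = 3*I*√965121/8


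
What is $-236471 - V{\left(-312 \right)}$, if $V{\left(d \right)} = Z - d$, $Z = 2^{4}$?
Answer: $-236799$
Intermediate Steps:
$Z = 16$
$V{\left(d \right)} = 16 - d$
$-236471 - V{\left(-312 \right)} = -236471 - \left(16 - -312\right) = -236471 - \left(16 + 312\right) = -236471 - 328 = -236799$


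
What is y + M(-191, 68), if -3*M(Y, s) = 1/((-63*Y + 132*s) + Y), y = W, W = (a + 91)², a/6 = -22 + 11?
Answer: 39033749/62454 ≈ 625.00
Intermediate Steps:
a = -66 (a = 6*(-22 + 11) = 6*(-11) = -66)
W = 625 (W = (-66 + 91)² = 25² = 625)
y = 625
M(Y, s) = -1/(3*(-62*Y + 132*s)) (M(Y, s) = -1/(3*((-63*Y + 132*s) + Y)) = -1/(3*(-62*Y + 132*s)))
y + M(-191, 68) = 625 + 1/(6*(-66*68 + 31*(-191))) = 625 + 1/(6*(-4488 - 5921)) = 625 + (⅙)/(-10409) = 625 + (⅙)*(-1/10409) = 625 - 1/62454 = 39033749/62454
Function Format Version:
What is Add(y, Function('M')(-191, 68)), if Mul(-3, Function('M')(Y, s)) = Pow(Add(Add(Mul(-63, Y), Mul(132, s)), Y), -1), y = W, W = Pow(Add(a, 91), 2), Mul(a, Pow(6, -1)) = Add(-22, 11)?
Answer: Rational(39033749, 62454) ≈ 625.00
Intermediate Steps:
a = -66 (a = Mul(6, Add(-22, 11)) = Mul(6, -11) = -66)
W = 625 (W = Pow(Add(-66, 91), 2) = Pow(25, 2) = 625)
y = 625
Function('M')(Y, s) = Mul(Rational(-1, 3), Pow(Add(Mul(-62, Y), Mul(132, s)), -1)) (Function('M')(Y, s) = Mul(Rational(-1, 3), Pow(Add(Add(Mul(-63, Y), Mul(132, s)), Y), -1)) = Mul(Rational(-1, 3), Pow(Add(Mul(-62, Y), Mul(132, s)), -1)))
Add(y, Function('M')(-191, 68)) = Add(625, Mul(Rational(1, 6), Pow(Add(Mul(-66, 68), Mul(31, -191)), -1))) = Add(625, Mul(Rational(1, 6), Pow(Add(-4488, -5921), -1))) = Add(625, Mul(Rational(1, 6), Pow(-10409, -1))) = Add(625, Mul(Rational(1, 6), Rational(-1, 10409))) = Add(625, Rational(-1, 62454)) = Rational(39033749, 62454)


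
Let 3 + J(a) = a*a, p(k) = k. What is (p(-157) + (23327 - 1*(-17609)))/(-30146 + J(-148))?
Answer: -40779/8245 ≈ -4.9459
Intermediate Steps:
J(a) = -3 + a² (J(a) = -3 + a*a = -3 + a²)
(p(-157) + (23327 - 1*(-17609)))/(-30146 + J(-148)) = (-157 + (23327 - 1*(-17609)))/(-30146 + (-3 + (-148)²)) = (-157 + (23327 + 17609))/(-30146 + (-3 + 21904)) = (-157 + 40936)/(-30146 + 21901) = 40779/(-8245) = 40779*(-1/8245) = -40779/8245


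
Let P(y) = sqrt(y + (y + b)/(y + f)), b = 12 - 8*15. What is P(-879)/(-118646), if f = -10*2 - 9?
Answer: -I*sqrt(180951915)/53865284 ≈ -0.00024973*I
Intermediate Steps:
b = -108 (b = 12 - 120 = -108)
f = -29 (f = -20 - 9 = -29)
P(y) = sqrt(y + (-108 + y)/(-29 + y)) (P(y) = sqrt(y + (y - 108)/(y - 29)) = sqrt(y + (-108 + y)/(-29 + y)))
P(-879)/(-118646) = sqrt((-108 - 879 - 879*(-29 - 879))/(-29 - 879))/(-118646) = sqrt((-108 - 879 - 879*(-908))/(-908))*(-1/118646) = sqrt(-(-108 - 879 + 798132)/908)*(-1/118646) = sqrt(-1/908*797145)*(-1/118646) = sqrt(-797145/908)*(-1/118646) = (I*sqrt(180951915)/454)*(-1/118646) = -I*sqrt(180951915)/53865284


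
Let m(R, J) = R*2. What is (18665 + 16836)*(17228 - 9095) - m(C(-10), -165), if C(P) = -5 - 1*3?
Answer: 288729649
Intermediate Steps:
C(P) = -8 (C(P) = -5 - 3 = -8)
m(R, J) = 2*R
(18665 + 16836)*(17228 - 9095) - m(C(-10), -165) = (18665 + 16836)*(17228 - 9095) - 2*(-8) = 35501*8133 - 1*(-16) = 288729633 + 16 = 288729649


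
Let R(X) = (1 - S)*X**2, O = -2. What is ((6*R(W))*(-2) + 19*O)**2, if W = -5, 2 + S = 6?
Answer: 743044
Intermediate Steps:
S = 4 (S = -2 + 6 = 4)
R(X) = -3*X**2 (R(X) = (1 - 1*4)*X**2 = (1 - 4)*X**2 = -3*X**2)
((6*R(W))*(-2) + 19*O)**2 = ((6*(-3*(-5)**2))*(-2) + 19*(-2))**2 = ((6*(-3*25))*(-2) - 38)**2 = ((6*(-75))*(-2) - 38)**2 = (-450*(-2) - 38)**2 = (900 - 38)**2 = 862**2 = 743044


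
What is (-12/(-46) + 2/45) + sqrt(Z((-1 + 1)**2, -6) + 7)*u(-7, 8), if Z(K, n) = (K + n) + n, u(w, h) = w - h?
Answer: 316/1035 - 15*I*sqrt(5) ≈ 0.30531 - 33.541*I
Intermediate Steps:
Z(K, n) = K + 2*n
(-12/(-46) + 2/45) + sqrt(Z((-1 + 1)**2, -6) + 7)*u(-7, 8) = (-12/(-46) + 2/45) + sqrt(((-1 + 1)**2 + 2*(-6)) + 7)*(-7 - 1*8) = (-12*(-1/46) + 2*(1/45)) + sqrt((0**2 - 12) + 7)*(-7 - 8) = (6/23 + 2/45) + sqrt((0 - 12) + 7)*(-15) = 316/1035 + sqrt(-12 + 7)*(-15) = 316/1035 + sqrt(-5)*(-15) = 316/1035 + (I*sqrt(5))*(-15) = 316/1035 - 15*I*sqrt(5)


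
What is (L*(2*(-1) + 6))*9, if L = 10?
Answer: 360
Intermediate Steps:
(L*(2*(-1) + 6))*9 = (10*(2*(-1) + 6))*9 = (10*(-2 + 6))*9 = (10*4)*9 = 40*9 = 360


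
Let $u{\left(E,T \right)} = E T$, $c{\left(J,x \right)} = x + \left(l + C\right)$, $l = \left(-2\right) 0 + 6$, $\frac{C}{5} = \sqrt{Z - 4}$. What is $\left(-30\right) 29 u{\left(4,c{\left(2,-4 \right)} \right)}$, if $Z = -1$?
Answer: $-6960 - 17400 i \sqrt{5} \approx -6960.0 - 38908.0 i$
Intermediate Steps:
$C = 5 i \sqrt{5}$ ($C = 5 \sqrt{-1 - 4} = 5 \sqrt{-5} = 5 i \sqrt{5} \approx 11.18 i$)
$l = 6$ ($l = 0 + 6 = 6$)
$c{\left(J,x \right)} = 6 + x + 5 i \sqrt{5}$ ($c{\left(J,x \right)} = x + \left(6 + 5 i \sqrt{5}\right) = 6 + x + 5 i \sqrt{5}$)
$\left(-30\right) 29 u{\left(4,c{\left(2,-4 \right)} \right)} = \left(-30\right) 29 \cdot 4 \left(6 - 4 + 5 i \sqrt{5}\right) = - 870 \cdot 4 \left(2 + 5 i \sqrt{5}\right) = - 870 \left(8 + 20 i \sqrt{5}\right) = -6960 - 17400 i \sqrt{5}$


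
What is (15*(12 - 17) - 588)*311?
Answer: -206193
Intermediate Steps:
(15*(12 - 17) - 588)*311 = (15*(-5) - 588)*311 = (-75 - 588)*311 = -663*311 = -206193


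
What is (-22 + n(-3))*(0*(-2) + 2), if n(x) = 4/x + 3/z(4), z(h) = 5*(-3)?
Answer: -706/15 ≈ -47.067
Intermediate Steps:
z(h) = -15
n(x) = -⅕ + 4/x (n(x) = 4/x + 3/(-15) = 4/x + 3*(-1/15) = 4/x - ⅕ = -⅕ + 4/x)
(-22 + n(-3))*(0*(-2) + 2) = (-22 + (⅕)*(20 - 1*(-3))/(-3))*(0*(-2) + 2) = (-22 + (⅕)*(-⅓)*(20 + 3))*(0 + 2) = (-22 + (⅕)*(-⅓)*23)*2 = (-22 - 23/15)*2 = -353/15*2 = -706/15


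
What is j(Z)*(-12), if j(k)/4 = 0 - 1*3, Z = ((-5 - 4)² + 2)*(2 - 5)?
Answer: 144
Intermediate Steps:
Z = -249 (Z = ((-9)² + 2)*(-3) = (81 + 2)*(-3) = 83*(-3) = -249)
j(k) = -12 (j(k) = 4*(0 - 1*3) = 4*(0 - 3) = 4*(-3) = -12)
j(Z)*(-12) = -12*(-12) = 144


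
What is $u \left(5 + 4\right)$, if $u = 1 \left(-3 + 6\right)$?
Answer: $27$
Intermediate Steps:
$u = 3$ ($u = 1 \cdot 3 = 3$)
$u \left(5 + 4\right) = 3 \left(5 + 4\right) = 3 \cdot 9 = 27$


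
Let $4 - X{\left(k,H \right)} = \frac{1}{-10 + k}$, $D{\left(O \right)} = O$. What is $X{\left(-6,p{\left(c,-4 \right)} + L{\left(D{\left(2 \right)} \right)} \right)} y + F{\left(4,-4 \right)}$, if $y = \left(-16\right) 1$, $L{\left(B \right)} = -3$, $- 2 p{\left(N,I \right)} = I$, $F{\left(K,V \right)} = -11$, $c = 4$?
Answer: $-76$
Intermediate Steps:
$p{\left(N,I \right)} = - \frac{I}{2}$
$y = -16$
$X{\left(k,H \right)} = 4 - \frac{1}{-10 + k}$
$X{\left(-6,p{\left(c,-4 \right)} + L{\left(D{\left(2 \right)} \right)} \right)} y + F{\left(4,-4 \right)} = \frac{-41 + 4 \left(-6\right)}{-10 - 6} \left(-16\right) - 11 = \frac{-41 - 24}{-16} \left(-16\right) - 11 = \left(- \frac{1}{16}\right) \left(-65\right) \left(-16\right) - 11 = \frac{65}{16} \left(-16\right) - 11 = -65 - 11 = -76$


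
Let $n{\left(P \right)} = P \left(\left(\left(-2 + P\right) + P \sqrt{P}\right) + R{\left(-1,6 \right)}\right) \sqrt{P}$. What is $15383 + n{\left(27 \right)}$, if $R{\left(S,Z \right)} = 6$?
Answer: $35066 + 2511 \sqrt{3} \approx 39415.0$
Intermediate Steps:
$n{\left(P \right)} = P^{\frac{3}{2}} \left(4 + P + P^{\frac{3}{2}}\right)$ ($n{\left(P \right)} = P \left(\left(\left(-2 + P\right) + P \sqrt{P}\right) + 6\right) \sqrt{P} = P \left(\left(\left(-2 + P\right) + P^{\frac{3}{2}}\right) + 6\right) \sqrt{P} = P \left(\left(-2 + P + P^{\frac{3}{2}}\right) + 6\right) \sqrt{P} = P \left(4 + P + P^{\frac{3}{2}}\right) \sqrt{P} = P^{\frac{3}{2}} \left(4 + P + P^{\frac{3}{2}}\right)$)
$15383 + n{\left(27 \right)} = 15383 + \left(27^{3} + 27^{\frac{5}{2}} + 4 \cdot 27^{\frac{3}{2}}\right) = 15383 + \left(19683 + 2187 \sqrt{3} + 4 \cdot 81 \sqrt{3}\right) = 15383 + \left(19683 + 2187 \sqrt{3} + 324 \sqrt{3}\right) = 15383 + \left(19683 + 2511 \sqrt{3}\right) = 35066 + 2511 \sqrt{3}$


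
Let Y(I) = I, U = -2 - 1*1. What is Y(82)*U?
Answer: -246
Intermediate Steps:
U = -3 (U = -2 - 1 = -3)
Y(82)*U = 82*(-3) = -246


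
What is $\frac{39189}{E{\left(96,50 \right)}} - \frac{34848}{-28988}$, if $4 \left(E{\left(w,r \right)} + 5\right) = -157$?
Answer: $- \frac{378156236}{427573} \approx -884.42$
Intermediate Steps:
$E{\left(w,r \right)} = - \frac{177}{4}$ ($E{\left(w,r \right)} = -5 + \frac{1}{4} \left(-157\right) = -5 - \frac{157}{4} = - \frac{177}{4}$)
$\frac{39189}{E{\left(96,50 \right)}} - \frac{34848}{-28988} = \frac{39189}{- \frac{177}{4}} - \frac{34848}{-28988} = 39189 \left(- \frac{4}{177}\right) - - \frac{8712}{7247} = - \frac{52252}{59} + \frac{8712}{7247} = - \frac{378156236}{427573}$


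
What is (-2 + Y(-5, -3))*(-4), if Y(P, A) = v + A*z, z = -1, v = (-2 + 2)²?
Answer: -4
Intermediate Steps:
v = 0 (v = 0² = 0)
Y(P, A) = -A (Y(P, A) = 0 + A*(-1) = 0 - A = -A)
(-2 + Y(-5, -3))*(-4) = (-2 - 1*(-3))*(-4) = (-2 + 3)*(-4) = 1*(-4) = -4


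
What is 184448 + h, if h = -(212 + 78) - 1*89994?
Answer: 94164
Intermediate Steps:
h = -90284 (h = -1*290 - 89994 = -290 - 89994 = -90284)
184448 + h = 184448 - 90284 = 94164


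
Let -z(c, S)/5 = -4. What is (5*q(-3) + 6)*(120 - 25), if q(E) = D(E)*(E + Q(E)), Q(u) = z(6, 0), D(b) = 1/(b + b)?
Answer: -4655/6 ≈ -775.83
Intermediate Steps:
z(c, S) = 20 (z(c, S) = -5*(-4) = 20)
D(b) = 1/(2*b)
Q(u) = 20
q(E) = (20 + E)/(2*E) (q(E) = (1/(2*E))*(E + 20) = (1/(2*E))*(20 + E) = (20 + E)/(2*E))
(5*q(-3) + 6)*(120 - 25) = (5*((½)*(20 - 3)/(-3)) + 6)*(120 - 25) = (5*((½)*(-⅓)*17) + 6)*95 = (5*(-17/6) + 6)*95 = (-85/6 + 6)*95 = -49/6*95 = -4655/6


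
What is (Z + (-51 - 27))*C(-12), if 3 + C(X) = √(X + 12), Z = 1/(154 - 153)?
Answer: 231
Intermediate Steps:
Z = 1 (Z = 1/1 = 1)
C(X) = -3 + √(12 + X) (C(X) = -3 + √(X + 12) = -3 + √(12 + X))
(Z + (-51 - 27))*C(-12) = (1 + (-51 - 27))*(-3 + √(12 - 12)) = (1 - 78)*(-3 + √0) = -77*(-3 + 0) = -77*(-3) = 231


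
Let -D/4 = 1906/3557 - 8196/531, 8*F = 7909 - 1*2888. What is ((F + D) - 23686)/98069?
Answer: -115838222479/493945309128 ≈ -0.23452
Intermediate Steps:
F = 5021/8 (F = (7909 - 1*2888)/8 = (7909 - 2888)/8 = (⅛)*5021 = 5021/8 ≈ 627.63)
D = 37521448/629589 (D = -4*(1906/3557 - 8196/531) = -4*(1906*(1/3557) - 8196*1/531) = -4*(1906/3557 - 2732/177) = -4*(-9380362/629589) = 37521448/629589 ≈ 59.597)
((F + D) - 23686)/98069 = ((5021/8 + 37521448/629589) - 23686)/98069 = (3461337953/5036712 - 23686)*(1/98069) = -115838222479/5036712*1/98069 = -115838222479/493945309128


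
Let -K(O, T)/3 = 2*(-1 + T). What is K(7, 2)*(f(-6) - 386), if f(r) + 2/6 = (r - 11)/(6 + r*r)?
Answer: 16243/7 ≈ 2320.4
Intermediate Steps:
K(O, T) = 6 - 6*T (K(O, T) = -6*(-1 + T) = -3*(-2 + 2*T) = 6 - 6*T)
f(r) = -1/3 + (-11 + r)/(6 + r**2) (f(r) = -1/3 + (r - 11)/(6 + r*r) = -1/3 + (-11 + r)/(6 + r**2))
K(7, 2)*(f(-6) - 386) = (6 - 6*2)*((-13 - 6 - 1/3*(-6)**2)/(6 + (-6)**2) - 386) = (6 - 12)*((-13 - 6 - 1/3*36)/(6 + 36) - 386) = -6*((-13 - 6 - 12)/42 - 386) = -6*((1/42)*(-31) - 386) = -6*(-31/42 - 386) = -6*(-16243/42) = 16243/7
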